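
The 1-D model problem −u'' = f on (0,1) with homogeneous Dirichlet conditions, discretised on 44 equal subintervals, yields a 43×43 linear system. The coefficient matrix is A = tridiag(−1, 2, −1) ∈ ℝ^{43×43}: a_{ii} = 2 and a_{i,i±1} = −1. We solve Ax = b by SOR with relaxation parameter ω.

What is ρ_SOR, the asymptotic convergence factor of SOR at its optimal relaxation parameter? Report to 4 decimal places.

ρ_SOR = 0.8668

n=43: λ(B_J) = 1 − λ(A)/2 = cos(kπ/44); k=1 gives ρ_J = 0.9975.
√(1−ρ_J²) = |sin(π/44)| = 0.07134
Then 2/(1+√(1−ρ_J²)) = 2/(1+0.07134); ω* = 2/1.07134 = 1.8668.
and ρ(B_{ω*}) = 1.8668 − 1 = 0.8668.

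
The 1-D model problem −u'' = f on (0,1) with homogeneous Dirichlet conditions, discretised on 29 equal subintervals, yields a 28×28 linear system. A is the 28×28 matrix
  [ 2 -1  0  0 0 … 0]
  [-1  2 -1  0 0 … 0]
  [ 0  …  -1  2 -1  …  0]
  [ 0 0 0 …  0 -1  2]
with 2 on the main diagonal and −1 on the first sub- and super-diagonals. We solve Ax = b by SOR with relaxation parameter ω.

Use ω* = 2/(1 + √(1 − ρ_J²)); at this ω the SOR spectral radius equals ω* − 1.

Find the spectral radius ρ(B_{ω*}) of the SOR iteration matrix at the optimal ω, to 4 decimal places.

ρ_SOR = 0.8049

n=28: λ(B_J) = 1 − λ(A)/2 = cos(kπ/29); k=1 gives ρ_J = 0.9941.
√(1−ρ_J²) simplifies to sin(π/29) = 0.10812.
So ω* = 2/1.10812 = 1.8049 (Young).
Hence ρ(B_{ω*}) = 1.8049 − 1 = 0.8049.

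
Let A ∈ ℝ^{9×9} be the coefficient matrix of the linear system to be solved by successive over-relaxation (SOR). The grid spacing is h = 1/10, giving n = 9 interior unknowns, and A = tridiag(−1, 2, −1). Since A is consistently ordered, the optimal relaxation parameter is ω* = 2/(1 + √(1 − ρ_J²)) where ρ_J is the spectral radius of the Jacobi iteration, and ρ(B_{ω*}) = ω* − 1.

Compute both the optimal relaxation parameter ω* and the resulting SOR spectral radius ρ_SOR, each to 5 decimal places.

ω* = 1.52786, ρ_SOR = 0.52786

ρ_J = max_k |cos(kπ/10)| = cos(π/10) = 0.95106
root = sin(π/10) = 0.309017  (since 1−cos² = sin²).
ω* = 2/(1+0.309017) = 1.52786
ρ(B_{ω*}) = ω*−1 = 0.52786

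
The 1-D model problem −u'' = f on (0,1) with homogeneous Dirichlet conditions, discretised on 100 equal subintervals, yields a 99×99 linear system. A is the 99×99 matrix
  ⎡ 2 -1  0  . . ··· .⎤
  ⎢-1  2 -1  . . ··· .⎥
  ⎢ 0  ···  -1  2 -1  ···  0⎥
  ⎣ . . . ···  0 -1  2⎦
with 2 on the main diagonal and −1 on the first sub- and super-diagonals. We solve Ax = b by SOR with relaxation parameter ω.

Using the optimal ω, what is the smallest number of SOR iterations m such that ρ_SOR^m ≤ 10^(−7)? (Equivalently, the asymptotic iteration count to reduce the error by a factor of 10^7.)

m = 257

n=99: λ(B_J) = 1 − λ(A)/2 = cos(kπ/100); k=1 gives ρ_J = 0.9995066.
root = sin(π/100) = 0.0314108  (since 1−cos² = sin²).
ω* = 2 / (1 + 0.0314108) = 2 / 1.0314108 ≈ 1.9390916.
[ρ_SOR] ω* − 1 = 0.9390916.
(0.9390916)^m ≤ 10^{−7}  ⇒  m·ln(0.9390916) ≤ −7·ln10  ⇒  m ≥ 256.485  ⇒  m = 257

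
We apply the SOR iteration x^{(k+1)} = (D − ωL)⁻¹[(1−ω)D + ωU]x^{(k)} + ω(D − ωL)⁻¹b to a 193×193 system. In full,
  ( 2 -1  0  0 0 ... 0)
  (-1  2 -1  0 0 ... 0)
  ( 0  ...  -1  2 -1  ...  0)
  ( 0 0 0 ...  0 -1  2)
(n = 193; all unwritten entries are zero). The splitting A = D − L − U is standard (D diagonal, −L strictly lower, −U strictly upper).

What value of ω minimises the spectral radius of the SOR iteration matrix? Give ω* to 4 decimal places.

B_J for the 193×193 system has eigenvalues cos(kπ/194); ρ_J = cos(π/194) = 0.9999.
1 − cos²(π/194) = sin²(π/194) ⇒ √(1−ρ_J²) = sin(π/194) = 0.01619.
ω* = 2/(1 + 0.01619) = 2/1.01619 = 1.9681.
At ω = 1.9681 every |λ(B_ω)| = ω−1, so ρ_SOR = 0.9681.

ω* = 1.9681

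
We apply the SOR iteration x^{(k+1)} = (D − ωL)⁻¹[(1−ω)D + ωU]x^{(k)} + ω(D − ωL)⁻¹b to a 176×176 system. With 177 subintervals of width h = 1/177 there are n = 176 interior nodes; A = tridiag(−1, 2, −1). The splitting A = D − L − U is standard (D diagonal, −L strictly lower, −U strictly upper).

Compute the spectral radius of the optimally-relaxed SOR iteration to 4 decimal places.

With n=176, ρ(Jacobi) = cos(π/177) = 0.9998.
1 − cos²(π/177) = sin²(π/177) ⇒ √(1−ρ_J²) = sin(π/177) = 0.01775.
[ω*] 2 ÷ (1 + 0.01775) = 2 ÷ 1.01775 = 1.9651.
ρ_SOR = ω* − 1 ≈ 0.9651.

ρ_SOR = 0.9651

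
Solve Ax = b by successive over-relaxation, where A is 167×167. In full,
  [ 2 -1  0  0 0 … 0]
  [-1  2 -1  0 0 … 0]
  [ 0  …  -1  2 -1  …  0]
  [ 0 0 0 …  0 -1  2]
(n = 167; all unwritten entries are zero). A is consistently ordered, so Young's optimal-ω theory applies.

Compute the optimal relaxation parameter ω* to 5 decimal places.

n=167: λ(B_J) = 1 − λ(A)/2 = cos(kπ/168); k=1 gives ρ_J = 0.99983.
1 − cos²(π/168) = sin²(π/168) ⇒ √(1−ρ_J²) = sin(π/168) = 0.018699.
Young: ω* = 2/(1+√(1−ρ_J²)) = 2/(1+0.018699) = 2/1.018699 = 1.96329.
ρ_SOR = ω* − 1 ≈ 0.96329.

ω* = 1.96329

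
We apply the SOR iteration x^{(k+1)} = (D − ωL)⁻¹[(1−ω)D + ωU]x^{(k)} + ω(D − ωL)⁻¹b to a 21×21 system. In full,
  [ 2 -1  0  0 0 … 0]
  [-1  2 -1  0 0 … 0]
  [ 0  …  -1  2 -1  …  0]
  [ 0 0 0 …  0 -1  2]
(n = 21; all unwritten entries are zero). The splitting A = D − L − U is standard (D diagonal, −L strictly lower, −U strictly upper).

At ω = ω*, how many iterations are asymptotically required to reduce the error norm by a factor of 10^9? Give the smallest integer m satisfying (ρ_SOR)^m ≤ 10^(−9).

n=21: λ(B_J) = 1 − λ(A)/2 = cos(kπ/22); k=1 gives ρ_J = 0.9898214.
1 − cos²(π/22) = sin²(π/22) ⇒ √(1−ρ_J²) = sin(π/22) = 0.1423148.
ω* = 2/(1+0.1423148) = 1.7508309
ρ_SOR = ω* − 1 = 1.7508309 − 1 = 0.7508309.
9·ln10 = 20.7233; −ln(0.7508309) = 0.286575; m = ⌈20.7233/0.286575⌉ = ⌈72.314⌉ = 73.

m = 73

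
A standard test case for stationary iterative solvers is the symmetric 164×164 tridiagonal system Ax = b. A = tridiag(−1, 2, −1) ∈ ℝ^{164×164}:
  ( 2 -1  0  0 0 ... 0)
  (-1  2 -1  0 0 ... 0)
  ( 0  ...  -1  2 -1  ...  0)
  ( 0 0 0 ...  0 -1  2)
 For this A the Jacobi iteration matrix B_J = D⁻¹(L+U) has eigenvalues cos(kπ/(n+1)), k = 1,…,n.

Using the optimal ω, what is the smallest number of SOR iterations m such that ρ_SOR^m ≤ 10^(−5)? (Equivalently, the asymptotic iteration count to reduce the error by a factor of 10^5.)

m = 303

½·tridiag(1,0,1) at n=164: λ_k = cos(kπ/165); max |λ| at k=1 ⇒ ρ_J = cos(π/165) ≈ 0.9998187.
√(1−ρ_J²) simplifies to sin(π/165) = 0.0190388.
ω* = 2/(1+0.0190388) = 1.9626338
Hence ρ(B_{ω*}) = 1.9626338 − 1 = 0.9626338.
5·ln10 = 11.5129; −ln(0.9626338) = 0.0380822; m = ⌈11.5129/0.0380822⌉ = ⌈302.317⌉ = 303.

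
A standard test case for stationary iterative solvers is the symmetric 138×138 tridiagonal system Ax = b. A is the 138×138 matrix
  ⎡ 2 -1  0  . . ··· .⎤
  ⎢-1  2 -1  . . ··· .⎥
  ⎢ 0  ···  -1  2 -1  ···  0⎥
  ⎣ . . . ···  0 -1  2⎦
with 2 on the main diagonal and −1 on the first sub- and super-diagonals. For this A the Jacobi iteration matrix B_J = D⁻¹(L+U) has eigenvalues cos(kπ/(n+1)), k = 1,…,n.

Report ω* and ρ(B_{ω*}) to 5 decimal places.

n=138: λ(B_J) = 1 − λ(A)/2 = cos(kπ/139); k=1 gives ρ_J = 0.99974.
√(1−ρ_J²) simplifies to sin(π/139) = 0.022599.
ω* = 2 / (1 + 0.022599) = 2 / 1.022599 ≈ 1.95580.
Hence ρ(B_{ω*}) = 1.95580 − 1 = 0.95580.

ω* = 1.95580, ρ_SOR = 0.95580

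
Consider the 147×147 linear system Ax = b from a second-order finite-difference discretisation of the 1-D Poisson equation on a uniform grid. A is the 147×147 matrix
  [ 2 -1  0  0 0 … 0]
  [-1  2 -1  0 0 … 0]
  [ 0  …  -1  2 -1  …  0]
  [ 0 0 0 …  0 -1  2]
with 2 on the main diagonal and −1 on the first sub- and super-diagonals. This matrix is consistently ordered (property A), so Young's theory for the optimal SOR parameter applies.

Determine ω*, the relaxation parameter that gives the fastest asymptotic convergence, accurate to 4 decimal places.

ω* = 1.9584

With n=147, ρ(Jacobi) = cos(π/148) = 0.9998.
√(1−ρ_J²) = |sin(π/148)| = 0.02123
Young: ω* = 2/(1+√(1−ρ_J²)) = 2/(1+0.02123) = 2/1.02123 = 1.9584.
Hence ρ(B_{ω*}) = 1.9584 − 1 = 0.9584.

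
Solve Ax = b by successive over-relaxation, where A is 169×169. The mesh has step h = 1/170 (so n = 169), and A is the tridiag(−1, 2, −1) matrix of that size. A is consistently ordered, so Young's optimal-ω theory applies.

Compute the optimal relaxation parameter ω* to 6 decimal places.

½·tridiag(1,0,1) at n=169: λ_k = cos(kπ/170); max |λ| at k=1 ⇒ ρ_J = cos(π/170) ≈ 0.999829.
1 − cos²(π/170) = sin²(π/170) ⇒ √(1−ρ_J²) = sin(π/170) = 0.0184789.
ω* = 2/(1+0.0184789) = 1.963713
At ω = 1.963713 every |λ(B_ω)| = ω−1, so ρ_SOR = 0.963713.

ω* = 1.963713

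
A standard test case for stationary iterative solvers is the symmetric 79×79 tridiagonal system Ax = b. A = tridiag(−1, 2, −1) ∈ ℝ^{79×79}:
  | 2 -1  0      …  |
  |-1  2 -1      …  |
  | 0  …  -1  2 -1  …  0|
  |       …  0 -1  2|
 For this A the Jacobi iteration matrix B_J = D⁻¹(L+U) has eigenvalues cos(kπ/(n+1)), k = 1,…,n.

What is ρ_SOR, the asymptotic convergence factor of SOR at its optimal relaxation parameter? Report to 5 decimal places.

[ρ_J] n=79: ρ(B_J) = cos(π/(n+1)) = cos(π/80) = 0.99923.
√(1 − cos²(π/80)) = sin(π/80) ≈ 0.039260.
Then 2/(1+√(1−ρ_J²)) = 2/(1+0.039260); ω* = 2/1.039260 = 1.92445.
ρ_SOR = ω* − 1 ≈ 0.92445.

ρ_SOR = 0.92445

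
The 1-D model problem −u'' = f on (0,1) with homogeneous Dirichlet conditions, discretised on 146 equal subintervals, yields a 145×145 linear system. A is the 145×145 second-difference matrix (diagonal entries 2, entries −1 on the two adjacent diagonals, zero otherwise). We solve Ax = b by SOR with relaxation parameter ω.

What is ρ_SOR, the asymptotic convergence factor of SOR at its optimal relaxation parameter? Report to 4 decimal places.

ρ_SOR = 0.9579

With n=145, ρ(Jacobi) = cos(π/146) = 0.9998.
root = sin(π/146) = 0.02152  (since 1−cos² = sin²).
Young: ω* = 2/(1+√(1−ρ_J²)) = 2/(1+0.02152) = 2/1.02152 = 1.9579.
and ρ(B_{ω*}) = 1.9579 − 1 = 0.9579.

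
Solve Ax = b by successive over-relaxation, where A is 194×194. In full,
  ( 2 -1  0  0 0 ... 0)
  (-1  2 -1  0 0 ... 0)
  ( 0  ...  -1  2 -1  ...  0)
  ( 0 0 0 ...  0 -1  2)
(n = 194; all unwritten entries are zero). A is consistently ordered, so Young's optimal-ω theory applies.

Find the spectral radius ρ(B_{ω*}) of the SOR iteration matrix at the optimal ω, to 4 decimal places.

ρ_J = max_k |cos(kπ/195)| = cos(π/195) = 0.9999
1 − cos²(π/195) = sin²(π/195) ⇒ √(1−ρ_J²) = sin(π/195) = 0.01611.
ω* = 2/(1+0.01611) = 1.9683
At ω = 1.9683 every |λ(B_ω)| = ω−1, so ρ_SOR = 0.9683.

ρ_SOR = 0.9683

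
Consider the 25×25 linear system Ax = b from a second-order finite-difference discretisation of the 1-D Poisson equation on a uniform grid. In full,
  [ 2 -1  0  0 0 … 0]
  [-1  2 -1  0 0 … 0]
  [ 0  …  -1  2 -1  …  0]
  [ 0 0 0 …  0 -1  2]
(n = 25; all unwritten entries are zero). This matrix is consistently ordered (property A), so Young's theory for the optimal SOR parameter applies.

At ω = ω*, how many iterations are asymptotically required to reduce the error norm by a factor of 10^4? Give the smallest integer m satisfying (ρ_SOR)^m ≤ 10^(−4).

spectrum of D⁻¹(L+U) = {cos(kπ/26) : 1≤k≤25}; ρ_J = cos(π/26) = 0.9927089.
√(1−ρ_J²) simplifies to sin(π/26) = 0.1205367.
Young: ω* = 2/(1+√(1−ρ_J²)) = 2/(1+0.1205367) = 2/1.1205367 = 1.7848590.
ρ_SOR = ω* − 1 = 1.7848590 − 1 = 0.7848590.
(0.7848590)^m ≤ 10^{−4}  ⇒  m·ln(0.7848590) ≤ −4·ln10  ⇒  m ≥ 38.020  ⇒  m = 39

m = 39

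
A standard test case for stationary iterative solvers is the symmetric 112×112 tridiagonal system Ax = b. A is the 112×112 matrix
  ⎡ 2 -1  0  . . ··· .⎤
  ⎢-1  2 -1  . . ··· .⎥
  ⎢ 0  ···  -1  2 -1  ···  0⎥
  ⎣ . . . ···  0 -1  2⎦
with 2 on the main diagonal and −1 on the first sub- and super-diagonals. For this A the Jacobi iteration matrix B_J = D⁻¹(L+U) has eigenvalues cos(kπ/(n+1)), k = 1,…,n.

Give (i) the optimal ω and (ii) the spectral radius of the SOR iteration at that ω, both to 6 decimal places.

ω* = 1.945907, ρ_SOR = 0.945907

ρ_J = max_k |cos(kπ/113)| = cos(π/113) = 0.999614
√(1−ρ_J²) = |sin(π/113)| = 0.0277981
So ω* = 2/1.0277981 = 1.945907 (Young).
and ρ(B_{ω*}) = 1.945907 − 1 = 0.945907.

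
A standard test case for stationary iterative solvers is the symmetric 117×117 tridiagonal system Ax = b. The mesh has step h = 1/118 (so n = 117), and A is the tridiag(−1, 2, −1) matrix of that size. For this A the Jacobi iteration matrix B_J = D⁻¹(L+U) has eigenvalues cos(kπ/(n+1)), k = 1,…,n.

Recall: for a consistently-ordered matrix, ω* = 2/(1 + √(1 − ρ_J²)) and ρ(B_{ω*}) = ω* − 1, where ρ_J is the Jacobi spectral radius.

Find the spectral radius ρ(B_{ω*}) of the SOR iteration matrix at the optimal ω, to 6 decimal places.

With n=117, ρ(Jacobi) = cos(π/118) = 0.999646.
√(1 − cos²(π/118)) = sin(π/118) ≈ 0.0266205.
[ω*] 2 ÷ (1 + 0.0266205) = 2 ÷ 1.0266205 = 1.948140.
ρ_SOR = ω* − 1 = 1.948140 − 1 = 0.948140.

ρ_SOR = 0.948140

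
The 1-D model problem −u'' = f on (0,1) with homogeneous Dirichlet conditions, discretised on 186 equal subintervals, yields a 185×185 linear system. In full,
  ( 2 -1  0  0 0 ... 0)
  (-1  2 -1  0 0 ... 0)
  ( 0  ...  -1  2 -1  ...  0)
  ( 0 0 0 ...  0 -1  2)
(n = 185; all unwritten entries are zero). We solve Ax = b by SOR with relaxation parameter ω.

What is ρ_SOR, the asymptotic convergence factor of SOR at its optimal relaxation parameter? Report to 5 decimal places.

ρ_SOR = 0.96678

spectrum of D⁻¹(L+U) = {cos(kπ/186) : 1≤k≤185}; ρ_J = cos(π/186) = 0.99986.
√(1 − cos²(π/186)) = sin(π/186) ≈ 0.016889.
ω* = 2/(1 + 0.016889) = 2/1.016889 = 1.96678.
ρ(B_{ω*}) = ω*−1 = 0.96678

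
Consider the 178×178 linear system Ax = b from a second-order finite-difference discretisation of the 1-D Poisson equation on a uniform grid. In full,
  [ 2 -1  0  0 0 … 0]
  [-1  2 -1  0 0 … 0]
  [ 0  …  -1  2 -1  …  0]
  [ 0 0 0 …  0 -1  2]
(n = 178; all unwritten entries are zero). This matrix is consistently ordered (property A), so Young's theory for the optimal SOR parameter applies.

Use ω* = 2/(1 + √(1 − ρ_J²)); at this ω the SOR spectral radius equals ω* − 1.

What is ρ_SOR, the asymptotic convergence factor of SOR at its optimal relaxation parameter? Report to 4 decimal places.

ρ_SOR = 0.9655

½·tridiag(1,0,1) at n=178: λ_k = cos(kπ/179); max |λ| at k=1 ⇒ ρ_J = cos(π/179) ≈ 0.9998.
1 − cos²(π/179) = sin²(π/179) ⇒ √(1−ρ_J²) = sin(π/179) = 0.01755.
Young: ω* = 2/(1+√(1−ρ_J²)) = 2/(1+0.01755) = 2/1.01755 = 1.9655.
Hence ρ(B_{ω*}) = 1.9655 − 1 = 0.9655.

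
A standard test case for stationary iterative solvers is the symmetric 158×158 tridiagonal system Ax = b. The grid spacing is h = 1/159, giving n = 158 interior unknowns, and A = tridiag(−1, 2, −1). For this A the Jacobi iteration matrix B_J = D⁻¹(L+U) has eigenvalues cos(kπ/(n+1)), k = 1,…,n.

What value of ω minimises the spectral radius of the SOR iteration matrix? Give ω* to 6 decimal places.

B_J for the 158×158 system has eigenvalues cos(kπ/159); ρ_J = cos(π/159) = 0.999805.
√(1−ρ_J²) = |sin(π/159)| = 0.0197572
Young: ω* = 2/(1+√(1−ρ_J²)) = 2/(1+0.0197572) = 2/1.0197572 = 1.961251.
and ρ(B_{ω*}) = 1.961251 − 1 = 0.961251.

ω* = 1.961251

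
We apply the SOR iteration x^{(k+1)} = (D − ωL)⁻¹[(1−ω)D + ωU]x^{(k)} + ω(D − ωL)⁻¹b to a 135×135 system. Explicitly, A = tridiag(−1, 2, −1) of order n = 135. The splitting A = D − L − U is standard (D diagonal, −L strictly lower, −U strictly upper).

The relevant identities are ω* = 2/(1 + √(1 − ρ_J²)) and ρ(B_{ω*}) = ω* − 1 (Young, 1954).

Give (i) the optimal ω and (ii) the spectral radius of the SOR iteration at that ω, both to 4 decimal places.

ω* = 1.9548, ρ_SOR = 0.9548

ρ_J = max_k |cos(kπ/136)| = cos(π/136) = 0.9997
√(1−ρ_J²) = |sin(π/136)| = 0.02310
Young: ω* = 2/(1+√(1−ρ_J²)) = 2/(1+0.02310) = 2/1.02310 = 1.9548.
At ω = 1.9548 every |λ(B_ω)| = ω−1, so ρ_SOR = 0.9548.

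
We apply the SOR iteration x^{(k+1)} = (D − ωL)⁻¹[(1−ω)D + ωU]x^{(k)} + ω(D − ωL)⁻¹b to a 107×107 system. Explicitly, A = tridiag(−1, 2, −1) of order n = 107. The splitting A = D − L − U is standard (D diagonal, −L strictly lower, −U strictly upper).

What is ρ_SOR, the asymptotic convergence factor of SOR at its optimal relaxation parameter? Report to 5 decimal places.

½·tridiag(1,0,1) at n=107: λ_k = cos(kπ/108); max |λ| at k=1 ⇒ ρ_J = cos(π/108) ≈ 0.99958.
1 − cos²(π/108) = sin²(π/108) ⇒ √(1−ρ_J²) = sin(π/108) = 0.029085.
Young: ω* = 2/(1+√(1−ρ_J²)) = 2/(1+0.029085) = 2/1.029085 = 1.94347.
At ω = 1.94347 every |λ(B_ω)| = ω−1, so ρ_SOR = 0.94347.

ρ_SOR = 0.94347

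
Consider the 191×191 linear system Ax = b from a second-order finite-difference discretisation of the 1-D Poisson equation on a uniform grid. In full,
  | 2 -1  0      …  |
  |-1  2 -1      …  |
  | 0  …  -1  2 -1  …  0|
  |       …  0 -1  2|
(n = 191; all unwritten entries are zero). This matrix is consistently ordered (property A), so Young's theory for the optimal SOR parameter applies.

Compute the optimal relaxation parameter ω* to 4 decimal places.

With n=191, ρ(Jacobi) = cos(π/192) = 0.9999.
√(1−ρ_J²) simplifies to sin(π/192) = 0.01636.
Then 2/(1+√(1−ρ_J²)) = 2/(1+0.01636); ω* = 2/1.01636 = 1.9678.
ρ_SOR = ω* − 1 ≈ 0.9678.

ω* = 1.9678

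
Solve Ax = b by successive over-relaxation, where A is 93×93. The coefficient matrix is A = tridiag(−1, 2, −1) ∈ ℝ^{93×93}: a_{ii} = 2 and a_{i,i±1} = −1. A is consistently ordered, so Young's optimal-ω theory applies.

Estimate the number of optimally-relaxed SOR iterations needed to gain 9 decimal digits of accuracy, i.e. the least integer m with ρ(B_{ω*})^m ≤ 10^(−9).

[ρ_J] n=93: ρ(B_J) = cos(π/(n+1)) = cos(π/94) = 0.9994416.
√(1−ρ_J²) simplifies to sin(π/94) = 0.0334150.
[ω*] 2 ÷ (1 + 0.0334150) = 2 ÷ 1.0334150 = 1.9353309.
ρ_SOR = ω* − 1 = 1.9353309 − 1 = 0.9353309.
Need (0.9353309)^m ≤ 10^(−9): m ≥ 9·ln10/|ln 0.9353309| = 20.7233/0.0668549 = 309.974 ⇒ m = 310.

m = 310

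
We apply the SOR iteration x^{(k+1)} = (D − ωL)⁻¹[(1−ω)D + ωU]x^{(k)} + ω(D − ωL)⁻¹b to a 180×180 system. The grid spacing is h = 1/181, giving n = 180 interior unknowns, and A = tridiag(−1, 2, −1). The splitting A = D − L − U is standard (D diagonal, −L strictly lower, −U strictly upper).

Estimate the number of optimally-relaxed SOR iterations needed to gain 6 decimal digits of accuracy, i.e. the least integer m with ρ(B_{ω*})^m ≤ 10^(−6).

n=180: λ(B_J) = 1 − λ(A)/2 = cos(kπ/181); k=1 gives ρ_J = 0.9998494.
√(1−ρ_J²) = |sin(π/181)| = 0.0173560
ω* = 2 / (1 + 0.0173560) = 2 / 1.0173560 ≈ 1.9658802.
At ω = 1.9658802 every |λ(B_ω)| = ω−1, so ρ_SOR = 0.9658802.
6·ln10 = 13.8155; −ln(0.9658802) = 0.0347155; m = ⌈13.8155/0.0347155⌉ = ⌈397.963⌉ = 398.

m = 398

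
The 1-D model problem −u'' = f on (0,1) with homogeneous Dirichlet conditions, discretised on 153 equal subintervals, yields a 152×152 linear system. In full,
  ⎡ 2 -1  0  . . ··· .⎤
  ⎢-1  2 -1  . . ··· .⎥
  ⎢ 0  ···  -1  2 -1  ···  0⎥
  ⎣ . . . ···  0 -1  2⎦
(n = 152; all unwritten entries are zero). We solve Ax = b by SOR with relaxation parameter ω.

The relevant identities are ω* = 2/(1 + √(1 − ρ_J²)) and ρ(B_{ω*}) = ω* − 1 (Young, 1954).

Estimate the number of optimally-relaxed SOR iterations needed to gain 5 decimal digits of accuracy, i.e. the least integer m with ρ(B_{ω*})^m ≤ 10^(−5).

m = 281

With n=152, ρ(Jacobi) = cos(π/153) = 0.9997892.
√(1−ρ_J²) simplifies to sin(π/153) = 0.0205318.
ω* = 2/(1+0.0205318) = 1.9597625
At ω = 1.9597625 every |λ(B_ω)| = ω−1, so ρ_SOR = 0.9597625.
For 5 digits: m = 5·ln10 / (−ln 0.9597625) = 11.5129/0.0410694 = 280.328; round up → m = 281.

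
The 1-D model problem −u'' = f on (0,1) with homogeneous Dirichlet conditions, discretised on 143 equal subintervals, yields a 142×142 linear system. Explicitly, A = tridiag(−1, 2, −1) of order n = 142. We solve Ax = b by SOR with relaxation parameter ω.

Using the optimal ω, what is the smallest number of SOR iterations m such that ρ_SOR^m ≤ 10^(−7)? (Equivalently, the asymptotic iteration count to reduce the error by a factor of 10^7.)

m = 367

B_J for the 142×142 system has eigenvalues cos(kπ/143); ρ_J = cos(π/143) = 0.9997587.
1 − cos²(π/143) = sin²(π/143) ⇒ √(1−ρ_J²) = sin(π/143) = 0.0219674.
Then 2/(1+√(1−ρ_J²)) = 2/(1+0.0219674); ω* = 2/1.0219674 = 1.9570096.
At ω = 1.9570096 every |λ(B_ω)| = ω−1, so ρ_SOR = 0.9570096.
Need (0.9570096)^m ≤ 10^(−7): m ≥ 7·ln10/|ln 0.9570096| = 16.1181/0.0439419 = 366.805 ⇒ m = 367.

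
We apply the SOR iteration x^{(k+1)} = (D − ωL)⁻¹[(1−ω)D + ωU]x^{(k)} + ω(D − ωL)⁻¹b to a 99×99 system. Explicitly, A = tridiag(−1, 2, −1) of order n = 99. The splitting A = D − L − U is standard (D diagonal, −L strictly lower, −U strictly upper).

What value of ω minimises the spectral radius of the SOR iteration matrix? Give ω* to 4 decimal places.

With n=99, ρ(Jacobi) = cos(π/100) = 0.9995.
1 − cos²(π/100) = sin²(π/100) ⇒ √(1−ρ_J²) = sin(π/100) = 0.03141.
[ω*] 2 ÷ (1 + 0.03141) = 2 ÷ 1.03141 = 1.9391.
At ω = 1.9391 every |λ(B_ω)| = ω−1, so ρ_SOR = 0.9391.

ω* = 1.9391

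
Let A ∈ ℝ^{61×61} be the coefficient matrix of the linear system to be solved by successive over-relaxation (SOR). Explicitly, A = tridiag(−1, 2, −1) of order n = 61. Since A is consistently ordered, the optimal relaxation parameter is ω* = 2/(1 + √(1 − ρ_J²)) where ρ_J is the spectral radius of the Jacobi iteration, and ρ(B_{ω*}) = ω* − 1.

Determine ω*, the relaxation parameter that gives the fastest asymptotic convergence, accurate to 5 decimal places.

ω* = 1.90359

½·tridiag(1,0,1) at n=61: λ_k = cos(kπ/62); max |λ| at k=1 ⇒ ρ_J = cos(π/62) ≈ 0.99872.
root = sin(π/62) = 0.050649  (since 1−cos² = sin²).
ω* = 2/(1+0.050649) = 1.90359
ρ(B_{ω*}) = ω*−1 = 0.90359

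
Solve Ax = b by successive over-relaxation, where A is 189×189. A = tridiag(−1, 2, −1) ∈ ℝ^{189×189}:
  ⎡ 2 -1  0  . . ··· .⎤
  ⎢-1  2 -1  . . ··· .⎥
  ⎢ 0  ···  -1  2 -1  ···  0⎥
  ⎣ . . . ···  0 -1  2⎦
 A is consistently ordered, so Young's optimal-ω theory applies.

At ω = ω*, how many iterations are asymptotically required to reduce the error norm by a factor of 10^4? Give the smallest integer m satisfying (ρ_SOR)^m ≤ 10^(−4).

[ρ_J] n=189: ρ(B_J) = cos(π/(n+1)) = cos(π/190) = 0.9998633.
√(1 − cos²(π/190)) = sin(π/190) ≈ 0.0165339.
ω* = 2/(1+0.0165339) = 1.9674700
[ρ_SOR] ω* − 1 = 0.9674700.
m ≥ 4·ln10 / (−ln 0.9674700) = 278.503; smallest integer m = 279.

m = 279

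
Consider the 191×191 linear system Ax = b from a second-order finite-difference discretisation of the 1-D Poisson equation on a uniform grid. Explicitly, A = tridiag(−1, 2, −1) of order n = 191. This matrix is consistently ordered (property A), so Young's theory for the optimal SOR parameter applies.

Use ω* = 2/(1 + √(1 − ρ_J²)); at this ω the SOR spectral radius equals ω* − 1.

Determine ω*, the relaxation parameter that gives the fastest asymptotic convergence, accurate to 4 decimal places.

B_J for the 191×191 system has eigenvalues cos(kπ/192); ρ_J = cos(π/192) = 0.9999.
root = sin(π/192) = 0.01636  (since 1−cos² = sin²).
Then 2/(1+√(1−ρ_J²)) = 2/(1+0.01636); ω* = 2/1.01636 = 1.9678.
and ρ(B_{ω*}) = 1.9678 − 1 = 0.9678.

ω* = 1.9678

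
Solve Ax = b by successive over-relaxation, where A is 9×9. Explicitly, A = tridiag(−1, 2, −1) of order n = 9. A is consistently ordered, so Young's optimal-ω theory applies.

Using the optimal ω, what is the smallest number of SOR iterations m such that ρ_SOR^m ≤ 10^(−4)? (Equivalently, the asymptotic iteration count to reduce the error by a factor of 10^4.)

m = 15

With n=9, ρ(Jacobi) = cos(π/10) = 0.9510565.
1 − cos²(π/10) = sin²(π/10) ⇒ √(1−ρ_J²) = sin(π/10) = 0.3090170.
ω* = 2/(1 + 0.3090170) = 2/1.3090170 = 1.5278640.
ρ_SOR = ω* − 1 = 1.5278640 − 1 = 0.5278640.
ρ_SOR^m ≤ 10^(−4) ⇔ m ≥ 4·ln10/(−ln 0.5278640) = 9.21034/0.638917 = 14.416; m = ⌈14.416⌉ = 15.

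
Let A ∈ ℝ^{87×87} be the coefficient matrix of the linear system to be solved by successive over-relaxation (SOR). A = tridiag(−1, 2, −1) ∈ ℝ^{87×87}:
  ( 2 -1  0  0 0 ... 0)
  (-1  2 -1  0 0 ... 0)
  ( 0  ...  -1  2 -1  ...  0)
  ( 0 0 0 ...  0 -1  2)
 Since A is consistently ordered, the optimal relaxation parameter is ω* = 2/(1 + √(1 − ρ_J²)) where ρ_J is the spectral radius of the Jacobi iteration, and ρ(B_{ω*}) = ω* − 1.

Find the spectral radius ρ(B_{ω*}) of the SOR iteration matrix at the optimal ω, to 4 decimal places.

n=87: λ(B_J) = 1 − λ(A)/2 = cos(kπ/88); k=1 gives ρ_J = 0.9994.
1 − cos²(π/88) = sin²(π/88) ⇒ √(1−ρ_J²) = sin(π/88) = 0.03569.
ω* = 2/(1 + 0.03569) = 2/1.03569 = 1.9311.
ρ_SOR = ω* − 1 ≈ 0.9311.

ρ_SOR = 0.9311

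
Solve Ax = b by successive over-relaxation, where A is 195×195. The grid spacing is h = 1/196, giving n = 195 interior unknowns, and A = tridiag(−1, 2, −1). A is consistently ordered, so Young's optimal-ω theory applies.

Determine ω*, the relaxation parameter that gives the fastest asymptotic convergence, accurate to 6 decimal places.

ω* = 1.968450

ρ_J = max_k |cos(kπ/196)| = cos(π/196) = 0.999872
√(1−ρ_J²) simplifies to sin(π/196) = 0.0160278.
ω* = 2 / (1 + 0.0160278) = 2 / 1.0160278 ≈ 1.968450.
At ω = 1.968450 every |λ(B_ω)| = ω−1, so ρ_SOR = 0.968450.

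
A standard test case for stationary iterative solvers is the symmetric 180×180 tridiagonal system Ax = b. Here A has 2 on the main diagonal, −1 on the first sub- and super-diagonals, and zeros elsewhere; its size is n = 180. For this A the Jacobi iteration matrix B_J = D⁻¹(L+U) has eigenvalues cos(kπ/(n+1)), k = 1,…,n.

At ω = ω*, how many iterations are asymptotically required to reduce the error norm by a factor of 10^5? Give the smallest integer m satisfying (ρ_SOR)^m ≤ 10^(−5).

m = 332

½·tridiag(1,0,1) at n=180: λ_k = cos(kπ/181); max |λ| at k=1 ⇒ ρ_J = cos(π/181) ≈ 0.9998494.
√(1−ρ_J²) = |sin(π/181)| = 0.0173560
[ω*] 2 ÷ (1 + 0.0173560) = 2 ÷ 1.0173560 = 1.9658802.
At ω = 1.9658802 every |λ(B_ω)| = ω−1, so ρ_SOR = 0.9658802.
For 5 digits: m = 5·ln10 / (−ln 0.9658802) = 11.5129/0.0347155 = 331.636; round up → m = 332.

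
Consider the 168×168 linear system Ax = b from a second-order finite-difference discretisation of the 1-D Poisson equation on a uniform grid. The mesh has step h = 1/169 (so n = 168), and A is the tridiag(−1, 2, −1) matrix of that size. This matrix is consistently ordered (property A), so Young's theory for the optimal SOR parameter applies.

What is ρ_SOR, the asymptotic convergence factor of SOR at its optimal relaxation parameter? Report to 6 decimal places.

ρ_SOR = 0.963502

n=168: λ(B_J) = 1 − λ(A)/2 = cos(kπ/169); k=1 gives ρ_J = 0.999827.
root = sin(π/169) = 0.0185882  (since 1−cos² = sin²).
So ω* = 2/1.0185882 = 1.963502 (Young).
At ω = 1.963502 every |λ(B_ω)| = ω−1, so ρ_SOR = 0.963502.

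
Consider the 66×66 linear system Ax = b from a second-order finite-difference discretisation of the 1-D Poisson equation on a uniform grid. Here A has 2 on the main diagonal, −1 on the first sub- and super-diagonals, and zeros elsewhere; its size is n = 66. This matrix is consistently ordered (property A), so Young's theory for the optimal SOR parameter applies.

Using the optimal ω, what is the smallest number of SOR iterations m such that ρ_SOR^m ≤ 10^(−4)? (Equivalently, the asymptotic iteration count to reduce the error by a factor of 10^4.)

ρ_J = max_k |cos(kπ/67)| = cos(π/67) = 0.9989009
√(1−ρ_J²) = |sin(π/67)| = 0.0468723
So ω* = 2/1.0468723 = 1.9104527 (Young).
ρ_SOR = ω* − 1 = 1.9104527 − 1 = 0.9104527.
4·ln10 = 9.21034; −ln(0.9104527) = 0.0938133; m = ⌈9.21034/0.0938133⌉ = ⌈98.177⌉ = 99.

m = 99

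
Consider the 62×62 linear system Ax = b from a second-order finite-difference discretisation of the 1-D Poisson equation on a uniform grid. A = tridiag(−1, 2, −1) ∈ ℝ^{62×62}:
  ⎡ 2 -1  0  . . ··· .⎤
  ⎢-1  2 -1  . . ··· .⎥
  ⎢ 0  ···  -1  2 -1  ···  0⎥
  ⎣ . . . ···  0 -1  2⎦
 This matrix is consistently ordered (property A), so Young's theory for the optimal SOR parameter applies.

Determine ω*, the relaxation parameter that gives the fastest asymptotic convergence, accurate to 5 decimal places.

With n=62, ρ(Jacobi) = cos(π/63) = 0.99876.
√(1−ρ_J²) simplifies to sin(π/63) = 0.049846.
So ω* = 2/1.049846 = 1.90504 (Young).
ρ_SOR = ω* − 1 = 1.90504 − 1 = 0.90504.

ω* = 1.90504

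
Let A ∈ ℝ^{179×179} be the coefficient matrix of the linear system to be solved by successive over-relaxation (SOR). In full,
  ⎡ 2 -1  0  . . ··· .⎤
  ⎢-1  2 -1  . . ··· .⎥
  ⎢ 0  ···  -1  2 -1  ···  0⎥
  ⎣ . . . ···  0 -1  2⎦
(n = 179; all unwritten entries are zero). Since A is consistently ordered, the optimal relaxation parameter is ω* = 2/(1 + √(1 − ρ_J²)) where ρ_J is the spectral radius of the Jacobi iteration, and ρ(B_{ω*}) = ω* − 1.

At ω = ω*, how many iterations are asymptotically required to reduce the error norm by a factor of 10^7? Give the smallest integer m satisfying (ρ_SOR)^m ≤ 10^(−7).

[ρ_J] n=179: ρ(B_J) = cos(π/(n+1)) = cos(π/180) = 0.9998477.
1 − cos²(π/180) = sin²(π/180) ⇒ √(1−ρ_J²) = sin(π/180) = 0.0174524.
[ω*] 2 ÷ (1 + 0.0174524) = 2 ÷ 1.0174524 = 1.9656939.
Hence ρ(B_{ω*}) = 1.9656939 − 1 = 0.9656939.
7·ln10 = 16.1181; −ln(0.9656939) = 0.0349084; m = ⌈16.1181/0.0349084⌉ = ⌈461.726⌉ = 462.

m = 462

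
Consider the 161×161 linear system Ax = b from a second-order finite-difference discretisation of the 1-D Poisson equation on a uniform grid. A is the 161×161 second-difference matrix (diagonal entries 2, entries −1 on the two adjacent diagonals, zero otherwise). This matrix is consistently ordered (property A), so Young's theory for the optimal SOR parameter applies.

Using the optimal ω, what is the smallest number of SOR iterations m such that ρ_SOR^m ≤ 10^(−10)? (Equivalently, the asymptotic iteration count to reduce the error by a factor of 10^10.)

n=161: λ(B_J) = 1 − λ(A)/2 = cos(kπ/162); k=1 gives ρ_J = 0.9998120.
√(1−ρ_J²) = |sin(π/162)| = 0.0193913
ω* = 2/(1 + 0.0193913) = 2/1.0193913 = 1.9619551.
At ω = 1.9619551 every |λ(B_ω)| = ω−1, so ρ_SOR = 0.9619551.
10·ln10 = 23.0259; −ln(0.9619551) = 0.0387875; m = ⌈23.0259/0.0387875⌉ = ⌈593.642⌉ = 594.

m = 594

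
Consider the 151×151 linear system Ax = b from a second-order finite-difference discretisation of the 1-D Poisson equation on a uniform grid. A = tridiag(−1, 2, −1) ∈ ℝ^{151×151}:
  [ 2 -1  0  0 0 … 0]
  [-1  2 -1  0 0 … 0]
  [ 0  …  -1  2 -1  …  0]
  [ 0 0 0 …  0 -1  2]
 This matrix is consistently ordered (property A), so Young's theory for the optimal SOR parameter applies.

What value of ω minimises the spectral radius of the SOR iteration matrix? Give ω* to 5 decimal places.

ω* = 1.95950

[ρ_J] n=151: ρ(B_J) = cos(π/(n+1)) = cos(π/152) = 0.99979.
root = sin(π/152) = 0.020667  (since 1−cos² = sin²).
ω* = 2 / (1 + 0.020667) = 2 / 1.020667 ≈ 1.95950.
Hence ρ(B_{ω*}) = 1.95950 − 1 = 0.95950.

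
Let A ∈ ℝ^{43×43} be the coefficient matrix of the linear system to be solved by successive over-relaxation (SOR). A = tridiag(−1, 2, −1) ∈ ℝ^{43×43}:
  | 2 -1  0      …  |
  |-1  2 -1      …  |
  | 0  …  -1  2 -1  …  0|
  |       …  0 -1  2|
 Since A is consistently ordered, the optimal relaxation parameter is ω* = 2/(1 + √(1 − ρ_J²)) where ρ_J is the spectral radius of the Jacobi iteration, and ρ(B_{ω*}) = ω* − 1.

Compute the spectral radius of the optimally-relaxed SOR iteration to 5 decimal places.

ρ_J = max_k |cos(kπ/44)| = cos(π/44) = 0.99745
√(1−ρ_J²) simplifies to sin(π/44) = 0.071339.
ω* = 2/(1 + 0.071339) = 2/1.071339 = 1.86682.
At ω = 1.86682 every |λ(B_ω)| = ω−1, so ρ_SOR = 0.86682.

ρ_SOR = 0.86682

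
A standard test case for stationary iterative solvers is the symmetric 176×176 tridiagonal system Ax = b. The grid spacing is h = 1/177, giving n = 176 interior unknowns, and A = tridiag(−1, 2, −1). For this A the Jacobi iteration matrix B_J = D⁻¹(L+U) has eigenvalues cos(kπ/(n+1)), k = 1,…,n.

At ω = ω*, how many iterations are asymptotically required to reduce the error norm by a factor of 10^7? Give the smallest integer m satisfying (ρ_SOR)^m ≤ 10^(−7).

m = 455

½·tridiag(1,0,1) at n=176: λ_k = cos(kπ/177); max |λ| at k=1 ⇒ ρ_J = cos(π/177) ≈ 0.9998425.
√(1 − cos²(π/177)) = sin(π/177) ≈ 0.0177482.
ω* = 2/(1+0.0177482) = 1.9651226
ρ_SOR = ω* − 1 ≈ 0.9651226.
For 7 digits: m = 7·ln10 / (−ln 0.9651226) = 16.1181/0.0355001 = 454.030; round up → m = 455.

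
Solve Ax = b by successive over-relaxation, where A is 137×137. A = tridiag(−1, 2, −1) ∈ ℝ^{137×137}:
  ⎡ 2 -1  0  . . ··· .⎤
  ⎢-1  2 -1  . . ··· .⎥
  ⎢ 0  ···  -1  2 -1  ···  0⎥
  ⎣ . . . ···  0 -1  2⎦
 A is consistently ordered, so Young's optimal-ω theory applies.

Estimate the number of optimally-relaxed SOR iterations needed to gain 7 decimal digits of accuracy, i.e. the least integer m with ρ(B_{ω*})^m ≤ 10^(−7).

With n=137, ρ(Jacobi) = cos(π/138) = 0.9997409.
root = sin(π/138) = 0.0227632  (since 1−cos² = sin²).
Then 2/(1+√(1−ρ_J²)) = 2/(1+0.0227632); ω* = 2/1.0227632 = 1.9554869.
ρ_SOR = ω* − 1 = 1.9554869 − 1 = 0.9554869.
For 7 digits: m = 7·ln10 / (−ln 0.9554869) = 16.1181/0.0455342 = 353.978; round up → m = 354.

m = 354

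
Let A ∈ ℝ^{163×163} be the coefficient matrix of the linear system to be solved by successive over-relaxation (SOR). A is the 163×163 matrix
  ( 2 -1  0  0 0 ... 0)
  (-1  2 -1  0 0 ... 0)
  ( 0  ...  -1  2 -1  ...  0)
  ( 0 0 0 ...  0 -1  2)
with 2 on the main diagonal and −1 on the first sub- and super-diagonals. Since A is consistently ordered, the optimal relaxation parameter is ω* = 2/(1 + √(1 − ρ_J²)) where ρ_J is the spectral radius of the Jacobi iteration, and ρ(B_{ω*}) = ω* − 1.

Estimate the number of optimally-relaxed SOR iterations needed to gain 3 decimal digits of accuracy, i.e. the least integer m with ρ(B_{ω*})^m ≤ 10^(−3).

½·tridiag(1,0,1) at n=163: λ_k = cos(kπ/164); max |λ| at k=1 ⇒ ρ_J = cos(π/164) ≈ 0.9998165.
√(1 − cos²(π/164)) = sin(π/164) ≈ 0.0191549.
ω* = 2/(1 + 0.0191549) = 2/1.0191549 = 1.9624102.
ρ_SOR = ω* − 1 = 1.9624102 − 1 = 0.9624102.
m ≥ 3·ln10 / (−ln 0.9624102) = 180.291; smallest integer m = 181.

m = 181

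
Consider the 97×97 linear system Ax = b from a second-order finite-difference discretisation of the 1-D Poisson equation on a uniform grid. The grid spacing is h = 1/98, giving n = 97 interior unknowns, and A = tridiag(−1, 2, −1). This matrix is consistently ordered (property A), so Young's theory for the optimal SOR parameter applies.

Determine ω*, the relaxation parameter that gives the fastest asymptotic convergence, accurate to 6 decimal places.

[ρ_J] n=97: ρ(B_J) = cos(π/(n+1)) = cos(π/98) = 0.999486.
root = sin(π/98) = 0.0320516  (since 1−cos² = sin²).
Young: ω* = 2/(1+√(1−ρ_J²)) = 2/(1+0.0320516) = 2/1.0320516 = 1.937888.
and ρ(B_{ω*}) = 1.937888 − 1 = 0.937888.

ω* = 1.937888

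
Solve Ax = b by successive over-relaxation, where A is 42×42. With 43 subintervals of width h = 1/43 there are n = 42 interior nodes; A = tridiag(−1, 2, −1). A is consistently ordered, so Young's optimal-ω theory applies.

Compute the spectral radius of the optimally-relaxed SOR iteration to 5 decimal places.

ρ_J = max_k |cos(kπ/43)| = cos(π/43) = 0.99733
√(1 − cos²(π/43)) = sin(π/43) ≈ 0.072995.
ω* = 2/(1 + 0.072995) = 2/1.072995 = 1.86394.
ρ(B_{ω*}) = ω*−1 = 0.86394

ρ_SOR = 0.86394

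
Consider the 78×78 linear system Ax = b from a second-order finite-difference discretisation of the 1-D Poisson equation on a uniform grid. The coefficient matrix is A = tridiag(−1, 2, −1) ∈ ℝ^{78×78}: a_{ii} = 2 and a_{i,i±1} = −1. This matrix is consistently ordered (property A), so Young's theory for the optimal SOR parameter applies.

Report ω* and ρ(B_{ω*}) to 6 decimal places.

ω* = 1.923527, ρ_SOR = 0.923527

With n=78, ρ(Jacobi) = cos(π/79) = 0.999209.
√(1 − cos²(π/79)) = sin(π/79) ≈ 0.0397565.
ω* = 2 / (1 + 0.0397565) = 2 / 1.0397565 ≈ 1.923527.
Hence ρ(B_{ω*}) = 1.923527 − 1 = 0.923527.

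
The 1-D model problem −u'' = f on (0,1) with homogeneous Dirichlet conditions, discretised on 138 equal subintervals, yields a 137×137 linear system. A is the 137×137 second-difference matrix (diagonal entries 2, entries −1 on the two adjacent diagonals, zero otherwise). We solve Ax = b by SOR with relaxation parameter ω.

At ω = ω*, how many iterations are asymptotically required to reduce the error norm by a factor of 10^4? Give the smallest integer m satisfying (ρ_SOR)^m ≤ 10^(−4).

With n=137, ρ(Jacobi) = cos(π/138) = 0.9997409.
√(1−ρ_J²) simplifies to sin(π/138) = 0.0227632.
[ω*] 2 ÷ (1 + 0.0227632) = 2 ÷ 1.0227632 = 1.9554869.
Hence ρ(B_{ω*}) = 1.9554869 − 1 = 0.9554869.
4·ln10 = 9.21034; −ln(0.9554869) = 0.0455342; m = ⌈9.21034/0.0455342⌉ = ⌈202.273⌉ = 203.

m = 203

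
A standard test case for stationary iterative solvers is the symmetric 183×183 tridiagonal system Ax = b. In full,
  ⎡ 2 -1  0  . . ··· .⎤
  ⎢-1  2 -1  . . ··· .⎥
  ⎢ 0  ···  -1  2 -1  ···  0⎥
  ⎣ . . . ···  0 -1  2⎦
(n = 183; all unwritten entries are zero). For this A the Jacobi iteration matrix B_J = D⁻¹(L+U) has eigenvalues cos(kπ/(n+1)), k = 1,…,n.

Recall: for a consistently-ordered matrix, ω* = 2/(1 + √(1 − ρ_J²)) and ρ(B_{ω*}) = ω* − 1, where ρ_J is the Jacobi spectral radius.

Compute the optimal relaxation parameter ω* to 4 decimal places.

ω* = 1.9664

½·tridiag(1,0,1) at n=183: λ_k = cos(kπ/184); max |λ| at k=1 ⇒ ρ_J = cos(π/184) ≈ 0.9999.
√(1−ρ_J²) = |sin(π/184)| = 0.01707
[ω*] 2 ÷ (1 + 0.01707) = 2 ÷ 1.01707 = 1.9664.
At ω = 1.9664 every |λ(B_ω)| = ω−1, so ρ_SOR = 0.9664.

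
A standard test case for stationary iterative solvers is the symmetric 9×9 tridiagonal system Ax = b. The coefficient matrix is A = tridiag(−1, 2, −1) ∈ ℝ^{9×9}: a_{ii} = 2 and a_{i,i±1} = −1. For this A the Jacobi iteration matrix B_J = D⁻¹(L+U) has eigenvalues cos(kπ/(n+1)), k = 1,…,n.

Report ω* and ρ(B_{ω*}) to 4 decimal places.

ω* = 1.5279, ρ_SOR = 0.5279

With n=9, ρ(Jacobi) = cos(π/10) = 0.9511.
1 − cos²(π/10) = sin²(π/10) ⇒ √(1−ρ_J²) = sin(π/10) = 0.30902.
ω* = 2 / (1 + 0.30902) = 2 / 1.30902 ≈ 1.5279.
ρ_SOR = ω* − 1 ≈ 0.5279.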